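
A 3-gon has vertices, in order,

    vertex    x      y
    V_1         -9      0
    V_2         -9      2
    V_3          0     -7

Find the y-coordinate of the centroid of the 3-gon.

Apply the surveyor's formula. First the cross-terms c_i = x_i·y_{i+1} − x_{i+1}·y_i:
  -18, 63, -63  ⇒  2A = -18, A = -9.
Then Σ (y_i + y_{i+1})·c_i = 90, so ȳ = 90 / (6·(-9)) = -5/3.

-5/3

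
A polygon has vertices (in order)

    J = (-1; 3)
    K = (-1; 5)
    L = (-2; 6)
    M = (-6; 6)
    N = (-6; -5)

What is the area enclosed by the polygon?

Apply the shoelace formula: 2A = Σ (x_i·y_{i+1} − x_{i+1}·y_i), indices taken mod 5.
Σ = (-2) + (4) + (24) + (66) + (-23) = 69
Area = |Σ|/2 = 34.5.

34.5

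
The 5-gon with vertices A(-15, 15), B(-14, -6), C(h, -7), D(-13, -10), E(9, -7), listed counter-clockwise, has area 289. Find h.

-15

Write out the shoelace sum; only the two edges meeting at C involve h:
2·Area = [((-14)·(-7) − h·(-6)) + (h·(-10) − (-13)·(-7))] + 511
       = -4·h + 518 = 578
⇒ h = -15.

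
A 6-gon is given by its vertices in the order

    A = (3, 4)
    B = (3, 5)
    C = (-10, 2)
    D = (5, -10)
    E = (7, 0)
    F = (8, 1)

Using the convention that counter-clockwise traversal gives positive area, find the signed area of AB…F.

127.5

Σ = (3) + (56) + (90) + (70) + (7) + (29) = 255
Signed area = Σ/2 = 127.5 (positive ⇒ counter-clockwise traversal).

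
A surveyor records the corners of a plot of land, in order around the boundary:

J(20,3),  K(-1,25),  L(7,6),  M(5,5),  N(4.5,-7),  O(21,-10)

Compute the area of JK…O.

317.25

Apply the shoelace formula: 2A = Σ (x_i·y_{i+1} − x_{i+1}·y_i), indices taken mod 6.
Cross-terms: 503, -181, 5, -57.5, 102, 263  ⇒  Σ = 634.5
Area = |Σ|/2 = 317.25.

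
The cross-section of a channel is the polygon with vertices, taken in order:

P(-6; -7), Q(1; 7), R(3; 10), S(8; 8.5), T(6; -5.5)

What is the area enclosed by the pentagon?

Σ = (-35) + (-11) + (-54.5) + (-95) + (-75) = -270.5
Area = |Σ|/2 = 135.25.

135.25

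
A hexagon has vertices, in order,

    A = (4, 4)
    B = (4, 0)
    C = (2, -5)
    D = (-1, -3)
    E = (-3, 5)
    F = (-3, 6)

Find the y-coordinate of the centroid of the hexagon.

0.99

Apply the surveyor's formula. First the cross-terms c_i = x_i·y_{i+1} − x_{i+1}·y_i:
  -16, -20, -11, -14, -3, -36  ⇒  2A = -100, A = -50.
Then Σ (y_i + y_{i+1})·c_i = -297, so ȳ = -297 / (6·(-50)) = 0.99.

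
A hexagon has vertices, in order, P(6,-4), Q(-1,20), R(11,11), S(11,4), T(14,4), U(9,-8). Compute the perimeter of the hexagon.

|PQ| = √((-7)² + (24)²) = √625 = 25
|QR| = √((12)² + (-9)²) = √225 = 15
|RS| = √((0)² + (-7)²) = √49 = 7
|ST| = √((3)² + (0)²) = √9 = 3
|TU| = √((-5)² + (-12)²) = √169 = 13
|UP| = √((-3)² + (4)²) = √25 = 5
Perimeter = 25 + 15 + 7 + 3 + 13 + 5 = 68.

68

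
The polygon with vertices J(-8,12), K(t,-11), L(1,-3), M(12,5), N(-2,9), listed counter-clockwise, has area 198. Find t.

Write out the shoelace sum; only the two edges meeting at K involve t:
2·Area = [((-8)·(-11) − t·12) + (t·(-3) − 1·(-11))] + 207
       = -15·t + 306 = 396
⇒ t = -6.

-6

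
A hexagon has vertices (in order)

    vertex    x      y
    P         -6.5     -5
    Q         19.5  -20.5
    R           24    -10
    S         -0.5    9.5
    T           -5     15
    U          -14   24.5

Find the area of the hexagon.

Apply the shoelace (surveyor's) formula: 2A = Σ (x_i·y_{i+1} − x_{i+1}·y_i), indices taken mod 6.
Σ = (230.75) + (297) + (223) + (40) + (87.5) + (229.25) = 1107.5
Area = |Σ|/2 = 553.75.

553.75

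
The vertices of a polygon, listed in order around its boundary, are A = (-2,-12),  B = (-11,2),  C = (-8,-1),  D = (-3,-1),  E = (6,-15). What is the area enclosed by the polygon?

Apply the shoelace formula: 2A = Σ (x_i·y_{i+1} − x_{i+1}·y_i), indices taken mod 5.
Cross-terms: -136, 27, 5, 51, -102  ⇒  Σ = -155
Area = |Σ|/2 = 77.5.

77.5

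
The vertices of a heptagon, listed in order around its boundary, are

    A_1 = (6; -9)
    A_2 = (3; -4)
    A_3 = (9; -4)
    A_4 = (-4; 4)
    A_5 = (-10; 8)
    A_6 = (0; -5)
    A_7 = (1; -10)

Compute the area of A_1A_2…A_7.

80.5

Apply the shoelace formula: 2A = Σ (x_i·y_{i+1} − x_{i+1}·y_i), indices taken mod 7.
Cross-terms: 3, 24, 20, 8, 50, 5, 51  ⇒  Σ = 161
Area = |Σ|/2 = 80.5.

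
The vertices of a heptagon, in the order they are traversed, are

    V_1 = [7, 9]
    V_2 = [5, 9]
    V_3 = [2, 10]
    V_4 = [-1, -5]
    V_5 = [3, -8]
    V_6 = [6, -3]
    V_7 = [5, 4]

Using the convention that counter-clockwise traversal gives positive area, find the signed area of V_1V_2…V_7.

84

Apply the surveyor's formula: 2A = Σ (x_i·y_{i+1} − x_{i+1}·y_i), indices taken mod 7.
Σ = (18) + (32) + (0) + (23) + (39) + (39) + (17) = 168
Signed area = Σ/2 = 84 (positive ⇒ counter-clockwise traversal).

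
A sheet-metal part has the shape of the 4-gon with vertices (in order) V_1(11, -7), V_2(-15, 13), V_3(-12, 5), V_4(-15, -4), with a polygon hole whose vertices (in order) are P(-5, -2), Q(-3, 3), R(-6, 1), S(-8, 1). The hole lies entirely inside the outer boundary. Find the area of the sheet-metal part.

Outer boundary:
Apply the shoelace formula: 2A = Σ (x_i·y_{i+1} − x_{i+1}·y_i), indices taken mod 4.
Cross-terms: 38, 81, 123, 149  ⇒  Σ = 391
Area = |Σ|/2 = 195.5.
Hole:
Cross-terms: -21, 15, 2, 21  ⇒  Σ = 17
Area = |Σ|/2 = 8.5.
Net area = 195.5 − 8.5 = 187.

187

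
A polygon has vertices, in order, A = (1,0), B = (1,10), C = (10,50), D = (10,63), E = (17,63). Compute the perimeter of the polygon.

|AB| = √((0)² + (10)²) = √100 = 10
|BC| = √((9)² + (40)²) = √1681 = 41
|CD| = √((0)² + (13)²) = √169 = 13
|DE| = √((7)² + (0)²) = √49 = 7
|EA| = √((-16)² + (-63)²) = √4225 = 65
Perimeter = 10 + 41 + 13 + 7 + 65 = 136.

136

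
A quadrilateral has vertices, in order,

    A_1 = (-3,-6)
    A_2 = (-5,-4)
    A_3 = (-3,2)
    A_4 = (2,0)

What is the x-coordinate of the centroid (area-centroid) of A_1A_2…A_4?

-2

Apply the shoelace formula. First the cross-terms c_i = x_i·y_{i+1} − x_{i+1}·y_i:
  -18, -22, -4, -12  ⇒  2A = -56, A = -28.
Then Σ (x_i + x_{i+1})·c_i = 336, so x̄ = 336 / (6·(-28)) = -2.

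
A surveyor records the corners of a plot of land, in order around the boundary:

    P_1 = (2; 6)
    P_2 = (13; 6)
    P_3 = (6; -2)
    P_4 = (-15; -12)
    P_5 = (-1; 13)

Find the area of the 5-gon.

Σ = (-66) + (-62) + (-102) + (-207) + (-32) = -469
Area = |Σ|/2 = 234.5.

234.5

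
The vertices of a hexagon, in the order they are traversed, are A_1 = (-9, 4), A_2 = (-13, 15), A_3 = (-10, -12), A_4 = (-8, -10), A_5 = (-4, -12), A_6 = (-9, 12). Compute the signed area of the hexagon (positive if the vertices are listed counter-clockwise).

99.5

Apply Gauss's area formula: 2A = Σ (x_i·y_{i+1} − x_{i+1}·y_i), indices taken mod 6.
Cross-terms: -83, 306, 4, 56, -156, 72  ⇒  Σ = 199
Signed area = Σ/2 = 99.5 (positive ⇒ counter-clockwise traversal).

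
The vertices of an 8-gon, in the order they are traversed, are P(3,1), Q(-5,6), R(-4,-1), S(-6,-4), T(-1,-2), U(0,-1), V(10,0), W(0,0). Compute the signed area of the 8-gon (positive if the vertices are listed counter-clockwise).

Apply the shoelace formula: 2A = Σ (x_i·y_{i+1} − x_{i+1}·y_i), indices taken mod 8.
Σ = (23) + (29) + (10) + (8) + (1) + (10) + (0) + (0) = 81
Signed area = Σ/2 = 40.5 (positive ⇒ counter-clockwise traversal).

40.5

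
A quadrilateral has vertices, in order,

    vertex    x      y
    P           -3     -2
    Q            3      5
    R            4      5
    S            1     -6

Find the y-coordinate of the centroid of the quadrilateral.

Apply the shoelace (surveyor's) formula. First the cross-terms c_i = x_i·y_{i+1} − x_{i+1}·y_i:
  -9, -5, -29, -20  ⇒  2A = -63, A = -31.5.
Then Σ (y_i + y_{i+1})·c_i = 112, so ȳ = 112 / (6·(-31.5)) = -16/27.

-16/27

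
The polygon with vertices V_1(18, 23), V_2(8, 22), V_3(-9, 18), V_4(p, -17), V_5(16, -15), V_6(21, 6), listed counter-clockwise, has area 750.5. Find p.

8

The doubled signed area Σ (x_i y_{i+1} − x_{i+1} y_i) is linear in p.
With p=0 it equals 1765; the coefficient of p is -33 (from the two edges through V_4).
So -33·p + 1765 = 2·750.5 = 1501 ⇒ p = 8.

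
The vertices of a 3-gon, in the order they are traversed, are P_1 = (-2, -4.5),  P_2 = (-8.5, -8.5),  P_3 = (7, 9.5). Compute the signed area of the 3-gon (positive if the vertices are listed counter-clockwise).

-27.5

Apply the shoelace formula: 2A = Σ (x_i·y_{i+1} − x_{i+1}·y_i), indices taken mod 3.
Cross-terms: -21.25, -21.25, -12.5  ⇒  Σ = -55
Signed area = Σ/2 = -27.5 (negative ⇒ clockwise traversal).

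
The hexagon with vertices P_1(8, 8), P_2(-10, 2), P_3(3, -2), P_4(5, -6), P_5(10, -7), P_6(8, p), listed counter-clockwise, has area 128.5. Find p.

The doubled signed area Σ (x_i y_{i+1} − x_{i+1} y_i) is linear in p.
With p=0 it equals 247; the coefficient of p is 2 (from the two edges through P_6).
So 2·p + 247 = 2·128.5 = 257 ⇒ p = 5.

5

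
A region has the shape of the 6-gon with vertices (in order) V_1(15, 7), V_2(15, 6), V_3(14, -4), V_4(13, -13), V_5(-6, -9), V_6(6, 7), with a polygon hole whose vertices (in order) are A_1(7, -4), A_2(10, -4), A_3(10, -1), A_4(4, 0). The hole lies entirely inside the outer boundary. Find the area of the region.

Outer boundary:
Σ = (-15) + (-144) + (-130) + (-195) + (12) + (-63) = -535
Area = |Σ|/2 = 267.5.
Hole:
Apply the surveyor's formula: 2A = Σ (x_i·y_{i+1} − x_{i+1}·y_i), indices taken mod 4.
A_1→A_2: (7)(-4) − (10)(-4) = 12
A_2→A_3: (10)(-1) − (10)(-4) = 30
A_3→A_4: (10)(0) − (4)(-1) = 4
A_4→A_1: (4)(-4) − (7)(0) = -16
Σ = 30
Area = |Σ|/2 = 15.
Net area = 267.5 − 15 = 252.5.

252.5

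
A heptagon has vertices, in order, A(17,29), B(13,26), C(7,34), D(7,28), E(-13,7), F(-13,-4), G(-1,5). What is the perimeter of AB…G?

|AB| = √((-4)² + (-3)²) = √25 = 5
|BC| = √((-6)² + (8)²) = √100 = 10
|CD| = √((0)² + (-6)²) = √36 = 6
|DE| = √((-20)² + (-21)²) = √841 = 29
|EF| = √((0)² + (-11)²) = √121 = 11
|FG| = √((12)² + (9)²) = √225 = 15
|GA| = √((18)² + (24)²) = √900 = 30
Perimeter = 5 + 10 + 6 + 29 + 11 + 15 + 30 = 106.

106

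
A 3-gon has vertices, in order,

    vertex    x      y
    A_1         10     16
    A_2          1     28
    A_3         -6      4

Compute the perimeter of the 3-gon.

60

|A_1A_2| = √((-9)² + (12)²) = √225 = 15
|A_2A_3| = √((-7)² + (-24)²) = √625 = 25
|A_3A_1| = √((16)² + (12)²) = √400 = 20
Perimeter = 15 + 25 + 20 = 60.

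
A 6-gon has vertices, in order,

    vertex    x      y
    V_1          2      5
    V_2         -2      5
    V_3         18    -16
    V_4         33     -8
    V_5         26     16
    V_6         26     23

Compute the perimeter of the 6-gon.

|V_1V_2| = √((-4)² + (0)²) = √16 = 4
|V_2V_3| = √((20)² + (-21)²) = √841 = 29
|V_3V_4| = √((15)² + (8)²) = √289 = 17
|V_4V_5| = √((-7)² + (24)²) = √625 = 25
|V_5V_6| = √((0)² + (7)²) = √49 = 7
|V_6V_1| = √((-24)² + (-18)²) = √900 = 30
Perimeter = 4 + 29 + 17 + 25 + 7 + 30 = 112.

112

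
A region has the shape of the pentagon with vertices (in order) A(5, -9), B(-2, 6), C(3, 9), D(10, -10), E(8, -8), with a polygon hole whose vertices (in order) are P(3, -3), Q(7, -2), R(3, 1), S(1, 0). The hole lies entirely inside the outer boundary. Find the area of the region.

Outer boundary:
A→B: (5)(6) − (-2)(-9) = 12
B→C: (-2)(9) − (3)(6) = -36
C→D: (3)(-10) − (10)(9) = -120
D→E: (10)(-8) − (8)(-10) = 0
E→A: (8)(-9) − (5)(-8) = -32
Σ = -176
Area = |Σ|/2 = 88.
Hole:
Σ = (15) + (13) + (-1) + (-3) = 24
Area = |Σ|/2 = 12.
Net area = 88 − 12 = 76.

76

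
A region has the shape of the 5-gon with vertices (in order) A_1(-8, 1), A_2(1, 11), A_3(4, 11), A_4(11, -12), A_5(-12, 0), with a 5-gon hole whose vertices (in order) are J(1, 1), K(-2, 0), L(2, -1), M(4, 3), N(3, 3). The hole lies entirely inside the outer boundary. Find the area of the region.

Outer boundary:
A_1→A_2: (-8)(11) − (1)(1) = -89
A_2→A_3: (1)(11) − (4)(11) = -33
A_3→A_4: (4)(-12) − (11)(11) = -169
A_4→A_5: (11)(0) − (-12)(-12) = -144
A_5→A_1: (-12)(1) − (-8)(0) = -12
Σ = -447
Area = |Σ|/2 = 223.5.
Hole:
Cross-terms: 2, 2, 10, 3, 0  ⇒  Σ = 17
Area = |Σ|/2 = 8.5.
Net area = 223.5 − 8.5 = 215.

215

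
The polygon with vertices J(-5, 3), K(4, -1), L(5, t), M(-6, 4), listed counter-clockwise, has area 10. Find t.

Write out the shoelace sum; only the two edges meeting at L involve t:
2·Area = [(4·t − 5·(-1)) + (5·4 − (-6)·t)] + -5
       = 10·t + 20 = 20
⇒ t = 0.

0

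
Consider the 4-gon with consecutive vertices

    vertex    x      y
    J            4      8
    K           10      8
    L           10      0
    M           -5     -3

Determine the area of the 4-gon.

Σ = (-48) + (-80) + (-30) + (-28) = -186
Area = |Σ|/2 = 93.

93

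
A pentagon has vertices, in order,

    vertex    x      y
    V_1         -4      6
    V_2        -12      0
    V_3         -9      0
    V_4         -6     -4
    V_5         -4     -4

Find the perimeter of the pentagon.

30

|V_1V_2| = √((-8)² + (-6)²) = √100 = 10
|V_2V_3| = √((3)² + (0)²) = √9 = 3
|V_3V_4| = √((3)² + (-4)²) = √25 = 5
|V_4V_5| = √((2)² + (0)²) = √4 = 2
|V_5V_1| = √((0)² + (10)²) = √100 = 10
Perimeter = 10 + 3 + 5 + 2 + 10 = 30.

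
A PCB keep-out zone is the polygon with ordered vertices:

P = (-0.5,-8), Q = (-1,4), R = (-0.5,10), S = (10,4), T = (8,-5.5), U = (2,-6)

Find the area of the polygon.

Apply Gauss's area formula: 2A = Σ (x_i·y_{i+1} − x_{i+1}·y_i), indices taken mod 6.
Σ = (-10) + (-8) + (-102) + (-87) + (-37) + (-19) = -263
Area = |Σ|/2 = 131.5.

131.5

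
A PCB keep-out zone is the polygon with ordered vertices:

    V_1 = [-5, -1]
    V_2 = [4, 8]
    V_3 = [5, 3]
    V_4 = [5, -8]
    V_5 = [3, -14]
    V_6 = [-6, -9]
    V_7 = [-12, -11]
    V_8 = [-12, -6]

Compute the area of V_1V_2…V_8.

Apply Gauss's area formula: 2A = Σ (x_i·y_{i+1} − x_{i+1}·y_i), indices taken mod 8.
V_1→V_2: (-5)(8) − (4)(-1) = -36
V_2→V_3: (4)(3) − (5)(8) = -28
V_3→V_4: (5)(-8) − (5)(3) = -55
V_4→V_5: (5)(-14) − (3)(-8) = -46
V_5→V_6: (3)(-9) − (-6)(-14) = -111
V_6→V_7: (-6)(-11) − (-12)(-9) = -42
V_7→V_8: (-12)(-6) − (-12)(-11) = -60
V_8→V_1: (-12)(-1) − (-5)(-6) = -18
Σ = -396
Area = |Σ|/2 = 198.

198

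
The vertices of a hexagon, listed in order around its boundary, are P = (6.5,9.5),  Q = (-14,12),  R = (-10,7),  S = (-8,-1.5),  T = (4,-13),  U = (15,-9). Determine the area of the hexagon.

Σ = (211) + (22) + (71) + (110) + (159) + (201) = 774
Area = |Σ|/2 = 387.

387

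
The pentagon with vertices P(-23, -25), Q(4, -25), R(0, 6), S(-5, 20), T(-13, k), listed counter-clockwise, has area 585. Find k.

The doubled signed area Σ (x_i y_{i+1} − x_{i+1} y_i) is linear in k.
With k=0 it equals 1314; the coefficient of k is 18 (from the two edges through T).
So 18·k + 1314 = 2·585 = 1170 ⇒ k = -8.

-8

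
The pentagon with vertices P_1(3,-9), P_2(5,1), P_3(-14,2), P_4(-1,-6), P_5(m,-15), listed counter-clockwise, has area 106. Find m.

The doubled signed area Σ (x_i y_{i+1} − x_{i+1} y_i) is linear in m.
With m=0 it equals 218; the coefficient of m is -3 (from the two edges through P_5).
So -3·m + 218 = 2·106 = 212 ⇒ m = 2.

2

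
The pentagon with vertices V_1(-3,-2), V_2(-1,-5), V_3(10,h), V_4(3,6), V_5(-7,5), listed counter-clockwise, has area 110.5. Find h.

The doubled signed area Σ (x_i y_{i+1} − x_{i+1} y_i) is linear in h.
With h=0 it equals 209; the coefficient of h is -4 (from the two edges through V_3).
So -4·h + 209 = 2·110.5 = 221 ⇒ h = -3.

-3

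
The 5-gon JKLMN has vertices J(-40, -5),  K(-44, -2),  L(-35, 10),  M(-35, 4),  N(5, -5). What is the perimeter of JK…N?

112

|JK| = √((-4)² + (3)²) = √25 = 5
|KL| = √((9)² + (12)²) = √225 = 15
|LM| = √((0)² + (-6)²) = √36 = 6
|MN| = √((40)² + (-9)²) = √1681 = 41
|NJ| = √((-45)² + (0)²) = √2025 = 45
Perimeter = 5 + 15 + 6 + 41 + 45 = 112.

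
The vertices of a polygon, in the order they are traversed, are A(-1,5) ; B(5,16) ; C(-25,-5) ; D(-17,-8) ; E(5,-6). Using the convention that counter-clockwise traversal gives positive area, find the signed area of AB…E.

305

Apply the surveyor's formula: 2A = Σ (x_i·y_{i+1} − x_{i+1}·y_i), indices taken mod 5.
Σ = (-41) + (375) + (115) + (142) + (19) = 610
Signed area = Σ/2 = 305 (positive ⇒ counter-clockwise traversal).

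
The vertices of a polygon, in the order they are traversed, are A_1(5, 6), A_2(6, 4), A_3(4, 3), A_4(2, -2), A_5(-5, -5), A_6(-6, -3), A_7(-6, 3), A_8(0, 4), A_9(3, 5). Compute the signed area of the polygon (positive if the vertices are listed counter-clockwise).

-71

Apply the shoelace (surveyor's) formula: 2A = Σ (x_i·y_{i+1} − x_{i+1}·y_i), indices taken mod 9.
Σ = (-16) + (2) + (-14) + (-20) + (-15) + (-36) + (-24) + (-12) + (-7) = -142
Signed area = Σ/2 = -71 (negative ⇒ clockwise traversal).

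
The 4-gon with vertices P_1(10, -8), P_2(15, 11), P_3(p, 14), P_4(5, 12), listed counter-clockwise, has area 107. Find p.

4

The doubled signed area Σ (x_i y_{i+1} − x_{i+1} y_i) is linear in p.
With p=0 it equals 210; the coefficient of p is 1 (from the two edges through P_3).
So 1·p + 210 = 2·107 = 214 ⇒ p = 4.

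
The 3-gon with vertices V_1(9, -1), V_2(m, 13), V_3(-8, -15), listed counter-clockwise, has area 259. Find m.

Write out the shoelace sum; only the two edges meeting at V_2 involve m:
2·Area = [(9·13 − m·(-1)) + (m·(-15) − (-8)·13)] + 143
       = -14·m + 364 = 518
⇒ m = -11.

-11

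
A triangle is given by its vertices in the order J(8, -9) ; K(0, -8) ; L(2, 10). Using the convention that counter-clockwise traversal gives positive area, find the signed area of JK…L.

-73

Cross-terms: -64, 16, -98  ⇒  Σ = -146
Signed area = Σ/2 = -73 (negative ⇒ clockwise traversal).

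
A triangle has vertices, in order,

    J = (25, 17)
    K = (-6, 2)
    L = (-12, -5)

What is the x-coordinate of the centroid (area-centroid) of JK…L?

7/3

Apply Gauss's area formula. First the cross-terms c_i = x_i·y_{i+1} − x_{i+1}·y_i:
  152, 54, -79  ⇒  2A = 127, A = 63.5.
Then Σ (x_i + x_{i+1})·c_i = 889, so x̄ = 889 / (6·63.5) = 7/3.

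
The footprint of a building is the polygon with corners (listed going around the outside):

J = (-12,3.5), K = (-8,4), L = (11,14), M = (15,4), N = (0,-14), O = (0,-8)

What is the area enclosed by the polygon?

324

Apply the shoelace (surveyor's) formula: 2A = Σ (x_i·y_{i+1} − x_{i+1}·y_i), indices taken mod 6.
Cross-terms: -20, -156, -166, -210, 0, -96  ⇒  Σ = -648
Area = |Σ|/2 = 324.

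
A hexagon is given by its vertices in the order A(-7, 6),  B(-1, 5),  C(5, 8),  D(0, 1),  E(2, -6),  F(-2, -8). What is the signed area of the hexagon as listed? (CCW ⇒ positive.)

-77.5

Apply the surveyor's formula: 2A = Σ (x_i·y_{i+1} − x_{i+1}·y_i), indices taken mod 6.
Cross-terms: -29, -33, 5, -2, -28, -68  ⇒  Σ = -155
Signed area = Σ/2 = -77.5 (negative ⇒ clockwise traversal).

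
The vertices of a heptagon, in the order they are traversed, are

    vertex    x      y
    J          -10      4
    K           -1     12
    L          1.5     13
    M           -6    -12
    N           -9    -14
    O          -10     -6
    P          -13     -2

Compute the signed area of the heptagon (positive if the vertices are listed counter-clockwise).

-163.5

J→K: (-10)(12) − (-1)(4) = -116
K→L: (-1)(13) − (1.5)(12) = -31
L→M: (1.5)(-12) − (-6)(13) = 60
M→N: (-6)(-14) − (-9)(-12) = -24
N→O: (-9)(-6) − (-10)(-14) = -86
O→P: (-10)(-2) − (-13)(-6) = -58
P→J: (-13)(4) − (-10)(-2) = -72
Σ = -327
Signed area = Σ/2 = -163.5 (negative ⇒ clockwise traversal).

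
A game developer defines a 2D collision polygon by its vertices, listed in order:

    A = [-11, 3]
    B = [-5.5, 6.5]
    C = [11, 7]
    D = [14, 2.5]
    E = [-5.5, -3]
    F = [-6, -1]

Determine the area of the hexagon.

152.625

Apply the shoelace formula: 2A = Σ (x_i·y_{i+1} − x_{i+1}·y_i), indices taken mod 6.
Σ = (-55) + (-110) + (-70.5) + (-28.25) + (-12.5) + (-29) = -305.25
Area = |Σ|/2 = 152.625.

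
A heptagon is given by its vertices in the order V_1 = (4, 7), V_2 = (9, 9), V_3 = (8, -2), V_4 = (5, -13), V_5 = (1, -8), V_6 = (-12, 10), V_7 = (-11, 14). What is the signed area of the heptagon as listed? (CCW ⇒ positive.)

Σ = (-27) + (-90) + (-94) + (-27) + (-86) + (-58) + (-133) = -515
Signed area = Σ/2 = -257.5 (negative ⇒ clockwise traversal).

-257.5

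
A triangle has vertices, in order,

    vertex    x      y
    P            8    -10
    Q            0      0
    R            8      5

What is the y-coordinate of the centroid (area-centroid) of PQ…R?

Apply the surveyor's formula. First the cross-terms c_i = x_i·y_{i+1} − x_{i+1}·y_i:
  0, 0, -120  ⇒  2A = -120, A = -60.
Then Σ (y_i + y_{i+1})·c_i = 600, so ȳ = 600 / (6·(-60)) = -5/3.

-5/3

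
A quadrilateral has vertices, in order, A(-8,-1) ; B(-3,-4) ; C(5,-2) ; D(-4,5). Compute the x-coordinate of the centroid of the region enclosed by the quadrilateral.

Apply the shoelace (surveyor's) formula. First the cross-terms c_i = x_i·y_{i+1} − x_{i+1}·y_i:
  29, 26, 17, 44  ⇒  2A = 116, A = 58.
Then Σ (x_i + x_{i+1})·c_i = -778, so x̄ = -778 / (6·58) = -389/174.

-389/174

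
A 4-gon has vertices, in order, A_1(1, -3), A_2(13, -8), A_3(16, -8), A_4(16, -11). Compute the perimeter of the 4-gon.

|A_1A_2| = √((12)² + (-5)²) = √169 = 13
|A_2A_3| = √((3)² + (0)²) = √9 = 3
|A_3A_4| = √((0)² + (-3)²) = √9 = 3
|A_4A_1| = √((-15)² + (8)²) = √289 = 17
Perimeter = 13 + 3 + 3 + 17 = 36.

36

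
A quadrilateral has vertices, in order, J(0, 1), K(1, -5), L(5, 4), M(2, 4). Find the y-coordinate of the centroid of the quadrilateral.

9/14

Apply the shoelace formula. First the cross-terms c_i = x_i·y_{i+1} − x_{i+1}·y_i:
  -1, 29, 12, 2  ⇒  2A = 42, A = 21.
Then Σ (y_i + y_{i+1})·c_i = 81, so ȳ = 81 / (6·21) = 9/14.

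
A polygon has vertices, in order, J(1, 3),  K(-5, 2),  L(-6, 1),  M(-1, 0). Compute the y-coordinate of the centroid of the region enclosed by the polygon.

49/33

Apply the surveyor's formula. First the cross-terms c_i = x_i·y_{i+1} − x_{i+1}·y_i:
  17, 7, 1, -3  ⇒  2A = 22, A = 11.
Then Σ (y_i + y_{i+1})·c_i = 98, so ȳ = 98 / (6·11) = 49/33.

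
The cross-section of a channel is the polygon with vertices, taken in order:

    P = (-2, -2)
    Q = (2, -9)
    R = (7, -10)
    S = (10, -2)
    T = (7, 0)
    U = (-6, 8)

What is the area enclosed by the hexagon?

124.5

Apply the surveyor's formula: 2A = Σ (x_i·y_{i+1} − x_{i+1}·y_i), indices taken mod 6.
P→Q: (-2)(-9) − (2)(-2) = 22
Q→R: (2)(-10) − (7)(-9) = 43
R→S: (7)(-2) − (10)(-10) = 86
S→T: (10)(0) − (7)(-2) = 14
T→U: (7)(8) − (-6)(0) = 56
U→P: (-6)(-2) − (-2)(8) = 28
Σ = 249
Area = |Σ|/2 = 124.5.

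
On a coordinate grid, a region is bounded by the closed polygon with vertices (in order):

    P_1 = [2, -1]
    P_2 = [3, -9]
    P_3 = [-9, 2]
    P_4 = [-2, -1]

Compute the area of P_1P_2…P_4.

Cross-terms: -15, -75, 13, 4  ⇒  Σ = -73
Area = |Σ|/2 = 36.5.

36.5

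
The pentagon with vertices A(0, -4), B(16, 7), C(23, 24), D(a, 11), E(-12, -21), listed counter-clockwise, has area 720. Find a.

The doubled signed area Σ (x_i y_{i+1} − x_{i+1} y_i) is linear in a.
With a=0 it equals 720; the coefficient of a is -45 (from the two edges through D).
So -45·a + 720 = 2·720 = 1440 ⇒ a = -16.

-16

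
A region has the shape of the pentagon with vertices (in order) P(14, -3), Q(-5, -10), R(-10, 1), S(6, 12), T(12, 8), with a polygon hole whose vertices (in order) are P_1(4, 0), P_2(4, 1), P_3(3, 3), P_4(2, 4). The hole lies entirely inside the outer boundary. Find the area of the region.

313.5

Outer boundary:
Apply the shoelace formula: 2A = Σ (x_i·y_{i+1} − x_{i+1}·y_i), indices taken mod 5.
Σ = (-155) + (-105) + (-126) + (-96) + (-148) = -630
Area = |Σ|/2 = 315.
Hole:
Apply the shoelace (surveyor's) formula: 2A = Σ (x_i·y_{i+1} − x_{i+1}·y_i), indices taken mod 4.
Σ = (4) + (9) + (6) + (-16) = 3
Area = |Σ|/2 = 1.5.
Net area = 315 − 1.5 = 313.5.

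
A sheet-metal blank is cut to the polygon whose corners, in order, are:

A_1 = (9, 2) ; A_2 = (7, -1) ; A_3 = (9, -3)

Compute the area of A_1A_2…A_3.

5

Σ = (-23) + (-12) + (45) = 10
Area = |Σ|/2 = 5.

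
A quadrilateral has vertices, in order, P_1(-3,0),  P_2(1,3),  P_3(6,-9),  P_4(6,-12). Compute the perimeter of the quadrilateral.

36

|P_1P_2| = √((4)² + (3)²) = √25 = 5
|P_2P_3| = √((5)² + (-12)²) = √169 = 13
|P_3P_4| = √((0)² + (-3)²) = √9 = 3
|P_4P_1| = √((-9)² + (12)²) = √225 = 15
Perimeter = 5 + 13 + 3 + 15 = 36.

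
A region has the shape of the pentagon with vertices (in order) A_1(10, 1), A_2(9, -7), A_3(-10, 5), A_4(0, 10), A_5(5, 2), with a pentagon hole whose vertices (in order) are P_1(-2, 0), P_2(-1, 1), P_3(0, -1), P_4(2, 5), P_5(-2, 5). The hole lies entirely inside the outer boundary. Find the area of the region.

119

Outer boundary:
Apply Gauss's area formula: 2A = Σ (x_i·y_{i+1} − x_{i+1}·y_i), indices taken mod 5.
Σ = (-79) + (-25) + (-100) + (-50) + (-15) = -269
Area = |Σ|/2 = 134.5.
Hole:
Σ = (-2) + (1) + (2) + (20) + (10) = 31
Area = |Σ|/2 = 15.5.
Net area = 134.5 − 15.5 = 119.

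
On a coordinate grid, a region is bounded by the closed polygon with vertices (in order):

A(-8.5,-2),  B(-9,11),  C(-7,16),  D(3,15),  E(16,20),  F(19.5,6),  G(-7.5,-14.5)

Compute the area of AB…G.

575.75

A→B: (-8.5)(11) − (-9)(-2) = -111.5
B→C: (-9)(16) − (-7)(11) = -67
C→D: (-7)(15) − (3)(16) = -153
D→E: (3)(20) − (16)(15) = -180
E→F: (16)(6) − (19.5)(20) = -294
F→G: (19.5)(-14.5) − (-7.5)(6) = -237.75
G→A: (-7.5)(-2) − (-8.5)(-14.5) = -108.25
Σ = -1151.5
Area = |Σ|/2 = 575.75.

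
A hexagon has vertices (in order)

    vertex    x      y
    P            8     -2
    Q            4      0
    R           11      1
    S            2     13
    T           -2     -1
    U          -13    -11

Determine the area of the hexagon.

Apply the shoelace formula: 2A = Σ (x_i·y_{i+1} − x_{i+1}·y_i), indices taken mod 6.
Σ = (8) + (4) + (141) + (24) + (9) + (114) = 300
Area = |Σ|/2 = 150.

150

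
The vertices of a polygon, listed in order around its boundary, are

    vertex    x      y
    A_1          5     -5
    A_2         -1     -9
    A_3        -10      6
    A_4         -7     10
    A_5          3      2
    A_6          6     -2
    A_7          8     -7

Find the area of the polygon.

148.5

Apply the shoelace (surveyor's) formula: 2A = Σ (x_i·y_{i+1} − x_{i+1}·y_i), indices taken mod 7.
A_1→A_2: (5)(-9) − (-1)(-5) = -50
A_2→A_3: (-1)(6) − (-10)(-9) = -96
A_3→A_4: (-10)(10) − (-7)(6) = -58
A_4→A_5: (-7)(2) − (3)(10) = -44
A_5→A_6: (3)(-2) − (6)(2) = -18
A_6→A_7: (6)(-7) − (8)(-2) = -26
A_7→A_1: (8)(-5) − (5)(-7) = -5
Σ = -297
Area = |Σ|/2 = 148.5.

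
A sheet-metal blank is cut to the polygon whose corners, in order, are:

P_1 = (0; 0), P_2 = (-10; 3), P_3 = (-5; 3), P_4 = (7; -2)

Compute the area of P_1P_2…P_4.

Apply the shoelace (surveyor's) formula: 2A = Σ (x_i·y_{i+1} − x_{i+1}·y_i), indices taken mod 4.
Cross-terms: 0, -15, -11, 0  ⇒  Σ = -26
Area = |Σ|/2 = 13.

13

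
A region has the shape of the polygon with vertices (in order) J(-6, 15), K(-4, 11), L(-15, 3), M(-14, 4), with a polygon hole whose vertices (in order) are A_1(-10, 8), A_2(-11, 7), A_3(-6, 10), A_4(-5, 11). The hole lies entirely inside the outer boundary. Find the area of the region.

26.5

Outer boundary:
Apply Gauss's area formula: 2A = Σ (x_i·y_{i+1} − x_{i+1}·y_i), indices taken mod 4.
Cross-terms: -6, 153, -18, -186  ⇒  Σ = -57
Area = |Σ|/2 = 28.5.
Hole:
A_1→A_2: (-10)(7) − (-11)(8) = 18
A_2→A_3: (-11)(10) − (-6)(7) = -68
A_3→A_4: (-6)(11) − (-5)(10) = -16
A_4→A_1: (-5)(8) − (-10)(11) = 70
Σ = 4
Area = |Σ|/2 = 2.
Net area = 28.5 − 2 = 26.5.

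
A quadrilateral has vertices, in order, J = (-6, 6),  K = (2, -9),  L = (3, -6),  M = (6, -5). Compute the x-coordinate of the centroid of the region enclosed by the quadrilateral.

Apply Gauss's area formula. First the cross-terms c_i = x_i·y_{i+1} − x_{i+1}·y_i:
  42, 15, 21, 6  ⇒  2A = 84, A = 42.
Then Σ (x_i + x_{i+1})·c_i = 96, so x̄ = 96 / (6·42) = 8/21.

8/21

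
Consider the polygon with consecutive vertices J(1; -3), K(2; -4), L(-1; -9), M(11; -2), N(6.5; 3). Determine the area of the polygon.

52.25

Apply Gauss's area formula: 2A = Σ (x_i·y_{i+1} − x_{i+1}·y_i), indices taken mod 5.
Σ = (2) + (-22) + (101) + (46) + (-22.5) = 104.5
Area = |Σ|/2 = 52.25.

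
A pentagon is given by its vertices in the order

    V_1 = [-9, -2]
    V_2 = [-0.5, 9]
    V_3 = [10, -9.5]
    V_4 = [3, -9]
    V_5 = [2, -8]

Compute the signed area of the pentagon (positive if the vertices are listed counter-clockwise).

Cross-terms: -82, -85.25, -61.5, -6, -76  ⇒  Σ = -310.75
Signed area = Σ/2 = -155.375 (negative ⇒ clockwise traversal).

-155.375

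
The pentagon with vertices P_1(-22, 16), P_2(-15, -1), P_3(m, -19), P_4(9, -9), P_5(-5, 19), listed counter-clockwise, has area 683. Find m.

Write out the shoelace sum; only the two edges meeting at P_3 involve m:
2·Area = [((-15)·(-19) − m·(-1)) + (m·(-9) − 9·(-19))] + 726
       = -8·m + 1182 = 1366
⇒ m = -23.

-23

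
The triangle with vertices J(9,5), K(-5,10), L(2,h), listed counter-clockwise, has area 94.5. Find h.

-6

The doubled signed area Σ (x_i y_{i+1} − x_{i+1} y_i) is linear in h.
With h=0 it equals 105; the coefficient of h is -14 (from the two edges through L).
So -14·h + 105 = 2·94.5 = 189 ⇒ h = -6.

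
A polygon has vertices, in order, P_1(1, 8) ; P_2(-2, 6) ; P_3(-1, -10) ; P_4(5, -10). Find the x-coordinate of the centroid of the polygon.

220/237

Apply the shoelace (surveyor's) formula. First the cross-terms c_i = x_i·y_{i+1} − x_{i+1}·y_i:
  22, 26, 60, 50  ⇒  2A = 158, A = 79.
Then Σ (x_i + x_{i+1})·c_i = 440, so x̄ = 440 / (6·79) = 220/237.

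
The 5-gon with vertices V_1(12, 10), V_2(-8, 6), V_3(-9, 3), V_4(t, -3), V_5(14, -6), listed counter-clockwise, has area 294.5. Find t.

-14

The doubled signed area Σ (x_i y_{i+1} − x_{i+1} y_i) is linear in t.
With t=0 it equals 463; the coefficient of t is -9 (from the two edges through V_4).
So -9·t + 463 = 2·294.5 = 589 ⇒ t = -14.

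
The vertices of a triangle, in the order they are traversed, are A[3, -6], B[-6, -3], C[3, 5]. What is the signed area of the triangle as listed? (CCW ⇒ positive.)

-49.5

Apply the surveyor's formula: 2A = Σ (x_i·y_{i+1} − x_{i+1}·y_i), indices taken mod 3.
A→B: (3)(-3) − (-6)(-6) = -45
B→C: (-6)(5) − (3)(-3) = -21
C→A: (3)(-6) − (3)(5) = -33
Σ = -99
Signed area = Σ/2 = -49.5 (negative ⇒ clockwise traversal).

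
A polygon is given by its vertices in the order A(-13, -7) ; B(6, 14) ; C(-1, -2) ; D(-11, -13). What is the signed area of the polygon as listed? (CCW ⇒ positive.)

Apply Gauss's area formula: 2A = Σ (x_i·y_{i+1} − x_{i+1}·y_i), indices taken mod 4.
Cross-terms: -140, 2, -9, -92  ⇒  Σ = -239
Signed area = Σ/2 = -119.5 (negative ⇒ clockwise traversal).

-119.5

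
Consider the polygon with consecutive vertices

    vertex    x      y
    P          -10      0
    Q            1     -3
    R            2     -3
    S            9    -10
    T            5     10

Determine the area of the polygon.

140

Σ = (30) + (3) + (7) + (140) + (100) = 280
Area = |Σ|/2 = 140.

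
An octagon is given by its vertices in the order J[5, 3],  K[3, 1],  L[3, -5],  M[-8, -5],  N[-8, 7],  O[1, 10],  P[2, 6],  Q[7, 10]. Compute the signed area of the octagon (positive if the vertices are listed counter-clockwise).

Apply the shoelace formula: 2A = Σ (x_i·y_{i+1} − x_{i+1}·y_i), indices taken mod 8.
Σ = (-4) + (-18) + (-55) + (-96) + (-87) + (-14) + (-22) + (-29) = -325
Signed area = Σ/2 = -162.5 (negative ⇒ clockwise traversal).

-162.5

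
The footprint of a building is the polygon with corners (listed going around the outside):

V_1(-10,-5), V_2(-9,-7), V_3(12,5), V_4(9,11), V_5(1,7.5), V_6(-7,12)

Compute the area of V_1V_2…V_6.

213.5

Σ = (25) + (39) + (87) + (56.5) + (64.5) + (155) = 427
Area = |Σ|/2 = 213.5.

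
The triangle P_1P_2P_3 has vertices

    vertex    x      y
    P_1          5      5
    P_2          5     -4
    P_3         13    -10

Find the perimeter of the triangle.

36

|P_1P_2| = √((0)² + (-9)²) = √81 = 9
|P_2P_3| = √((8)² + (-6)²) = √100 = 10
|P_3P_1| = √((-8)² + (15)²) = √289 = 17
Perimeter = 9 + 10 + 17 = 36.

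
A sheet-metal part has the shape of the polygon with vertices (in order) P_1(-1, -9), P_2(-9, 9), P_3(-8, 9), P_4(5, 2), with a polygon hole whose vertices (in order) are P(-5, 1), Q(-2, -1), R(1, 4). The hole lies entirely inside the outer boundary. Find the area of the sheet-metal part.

Outer boundary:
P_1→P_2: (-1)(9) − (-9)(-9) = -90
P_2→P_3: (-9)(9) − (-8)(9) = -9
P_3→P_4: (-8)(2) − (5)(9) = -61
P_4→P_1: (5)(-9) − (-1)(2) = -43
Σ = -203
Area = |Σ|/2 = 101.5.
Hole:
Apply the shoelace (surveyor's) formula: 2A = Σ (x_i·y_{i+1} − x_{i+1}·y_i), indices taken mod 3.
Σ = (7) + (-7) + (21) = 21
Area = |Σ|/2 = 10.5.
Net area = 101.5 − 10.5 = 91.

91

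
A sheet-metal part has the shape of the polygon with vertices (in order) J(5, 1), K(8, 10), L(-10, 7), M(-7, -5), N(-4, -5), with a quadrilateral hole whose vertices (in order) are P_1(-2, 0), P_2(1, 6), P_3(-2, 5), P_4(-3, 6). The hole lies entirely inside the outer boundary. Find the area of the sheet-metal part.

156.5

Outer boundary:
Apply the surveyor's formula: 2A = Σ (x_i·y_{i+1} − x_{i+1}·y_i), indices taken mod 5.
Σ = (42) + (156) + (99) + (15) + (21) = 333
Area = |Σ|/2 = 166.5.
Hole:
Apply the shoelace (surveyor's) formula: 2A = Σ (x_i·y_{i+1} − x_{i+1}·y_i), indices taken mod 4.
P_1→P_2: (-2)(6) − (1)(0) = -12
P_2→P_3: (1)(5) − (-2)(6) = 17
P_3→P_4: (-2)(6) − (-3)(5) = 3
P_4→P_1: (-3)(0) − (-2)(6) = 12
Σ = 20
Area = |Σ|/2 = 10.
Net area = 166.5 − 10 = 156.5.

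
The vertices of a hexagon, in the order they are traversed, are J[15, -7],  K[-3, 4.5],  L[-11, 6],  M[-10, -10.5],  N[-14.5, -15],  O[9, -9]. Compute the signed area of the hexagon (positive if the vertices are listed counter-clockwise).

294.375

Apply the shoelace formula: 2A = Σ (x_i·y_{i+1} − x_{i+1}·y_i), indices taken mod 6.
J→K: (15)(4.5) − (-3)(-7) = 46.5
K→L: (-3)(6) − (-11)(4.5) = 31.5
L→M: (-11)(-10.5) − (-10)(6) = 175.5
M→N: (-10)(-15) − (-14.5)(-10.5) = -2.25
N→O: (-14.5)(-9) − (9)(-15) = 265.5
O→J: (9)(-7) − (15)(-9) = 72
Σ = 588.75
Signed area = Σ/2 = 294.375 (positive ⇒ counter-clockwise traversal).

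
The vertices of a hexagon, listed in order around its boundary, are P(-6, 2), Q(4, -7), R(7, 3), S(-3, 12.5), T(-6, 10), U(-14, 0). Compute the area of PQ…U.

174.25

P→Q: (-6)(-7) − (4)(2) = 34
Q→R: (4)(3) − (7)(-7) = 61
R→S: (7)(12.5) − (-3)(3) = 96.5
S→T: (-3)(10) − (-6)(12.5) = 45
T→U: (-6)(0) − (-14)(10) = 140
U→P: (-14)(2) − (-6)(0) = -28
Σ = 348.5
Area = |Σ|/2 = 174.25.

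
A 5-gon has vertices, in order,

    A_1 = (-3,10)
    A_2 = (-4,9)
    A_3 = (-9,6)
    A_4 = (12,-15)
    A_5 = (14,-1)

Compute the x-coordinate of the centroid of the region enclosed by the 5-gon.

Apply the surveyor's formula. First the cross-terms c_i = x_i·y_{i+1} − x_{i+1}·y_i:
  13, 57, 63, 198, 137  ⇒  2A = 468, A = 234.
Then Σ (x_i + x_{i+1})·c_i = 6012, so x̄ = 6012 / (6·234) = 167/39.

167/39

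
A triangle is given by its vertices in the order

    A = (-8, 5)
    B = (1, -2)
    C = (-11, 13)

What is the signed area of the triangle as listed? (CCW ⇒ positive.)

25.5

Apply Gauss's area formula: 2A = Σ (x_i·y_{i+1} − x_{i+1}·y_i), indices taken mod 3.
A→B: (-8)(-2) − (1)(5) = 11
B→C: (1)(13) − (-11)(-2) = -9
C→A: (-11)(5) − (-8)(13) = 49
Σ = 51
Signed area = Σ/2 = 25.5 (positive ⇒ counter-clockwise traversal).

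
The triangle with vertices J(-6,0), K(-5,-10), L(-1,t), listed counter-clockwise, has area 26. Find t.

The doubled signed area Σ (x_i y_{i+1} − x_{i+1} y_i) is linear in t.
With t=0 it equals 50; the coefficient of t is 1 (from the two edges through L).
So 1·t + 50 = 2·26 = 52 ⇒ t = 2.

2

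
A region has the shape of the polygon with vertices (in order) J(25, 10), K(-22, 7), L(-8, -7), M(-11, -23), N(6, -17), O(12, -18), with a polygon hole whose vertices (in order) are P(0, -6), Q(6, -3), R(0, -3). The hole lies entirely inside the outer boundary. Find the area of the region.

842.5

Outer boundary:
Apply Gauss's area formula: 2A = Σ (x_i·y_{i+1} − x_{i+1}·y_i), indices taken mod 6.
Σ = (395) + (210) + (107) + (325) + (96) + (570) = 1703
Area = |Σ|/2 = 851.5.
Hole:
Cross-terms: 36, -18, 0  ⇒  Σ = 18
Area = |Σ|/2 = 9.
Net area = 851.5 − 9 = 842.5.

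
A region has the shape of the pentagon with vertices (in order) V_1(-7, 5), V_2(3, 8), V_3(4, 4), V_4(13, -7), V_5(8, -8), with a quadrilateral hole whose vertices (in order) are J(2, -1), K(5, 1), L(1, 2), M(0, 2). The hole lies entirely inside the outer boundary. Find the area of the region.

110.5

Outer boundary:
Apply the shoelace (surveyor's) formula: 2A = Σ (x_i·y_{i+1} − x_{i+1}·y_i), indices taken mod 5.
Cross-terms: -71, -20, -80, -48, -16  ⇒  Σ = -235
Area = |Σ|/2 = 117.5.
Hole:
Apply the shoelace formula: 2A = Σ (x_i·y_{i+1} − x_{i+1}·y_i), indices taken mod 4.
Σ = (7) + (9) + (2) + (-4) = 14
Area = |Σ|/2 = 7.
Net area = 117.5 − 7 = 110.5.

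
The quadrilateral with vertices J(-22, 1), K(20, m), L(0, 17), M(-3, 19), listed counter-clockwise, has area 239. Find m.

14

The doubled signed area Σ (x_i y_{i+1} − x_{i+1} y_i) is linear in m.
With m=0 it equals 786; the coefficient of m is -22 (from the two edges through K).
So -22·m + 786 = 2·239 = 478 ⇒ m = 14.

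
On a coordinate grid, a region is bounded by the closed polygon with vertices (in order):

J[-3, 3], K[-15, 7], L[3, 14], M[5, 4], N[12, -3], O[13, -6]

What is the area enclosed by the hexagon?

170

Σ = (24) + (-231) + (-58) + (-63) + (-33) + (21) = -340
Area = |Σ|/2 = 170.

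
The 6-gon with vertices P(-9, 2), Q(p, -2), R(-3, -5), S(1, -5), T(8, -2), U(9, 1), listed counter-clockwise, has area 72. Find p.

Write out the shoelace sum; only the two edges meeting at Q involve p:
2·Area = [((-9)·(-2) − p·2) + (p·(-5) − (-3)·(-2))] + 111
       = -7·p + 123 = 144
⇒ p = -3.

-3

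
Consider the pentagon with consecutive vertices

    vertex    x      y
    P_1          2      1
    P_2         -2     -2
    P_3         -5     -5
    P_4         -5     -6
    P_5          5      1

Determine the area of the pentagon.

P_1→P_2: (2)(-2) − (-2)(1) = -2
P_2→P_3: (-2)(-5) − (-5)(-2) = 0
P_3→P_4: (-5)(-6) − (-5)(-5) = 5
P_4→P_5: (-5)(1) − (5)(-6) = 25
P_5→P_1: (5)(1) − (2)(1) = 3
Σ = 31
Area = |Σ|/2 = 15.5.

15.5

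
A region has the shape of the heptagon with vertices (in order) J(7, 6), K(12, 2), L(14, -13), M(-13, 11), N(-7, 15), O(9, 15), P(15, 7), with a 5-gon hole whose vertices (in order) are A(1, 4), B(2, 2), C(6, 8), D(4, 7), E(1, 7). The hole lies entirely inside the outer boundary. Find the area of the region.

355

Outer boundary:
Apply the surveyor's formula: 2A = Σ (x_i·y_{i+1} − x_{i+1}·y_i), indices taken mod 7.
Cross-terms: -58, -184, -15, -118, -240, -162, 41  ⇒  Σ = -736
Area = |Σ|/2 = 368.
Hole:
Apply Gauss's area formula: 2A = Σ (x_i·y_{i+1} − x_{i+1}·y_i), indices taken mod 5.
A→B: (1)(2) − (2)(4) = -6
B→C: (2)(8) − (6)(2) = 4
C→D: (6)(7) − (4)(8) = 10
D→E: (4)(7) − (1)(7) = 21
E→A: (1)(4) − (1)(7) = -3
Σ = 26
Area = |Σ|/2 = 13.
Net area = 368 − 13 = 355.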